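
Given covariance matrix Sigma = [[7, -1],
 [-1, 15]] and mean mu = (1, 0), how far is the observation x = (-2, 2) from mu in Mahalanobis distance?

Step 1 — centre the observation: (x - mu) = (-3, 2).

Step 2 — invert Sigma. det(Sigma) = 7·15 - (-1)² = 104.
  Sigma^{-1} = (1/det) · [[d, -b], [-b, a]] = [[0.1442, 0.0096],
 [0.0096, 0.0673]].

Step 3 — form the quadratic (x - mu)^T · Sigma^{-1} · (x - mu):
  Sigma^{-1} · (x - mu) = (-0.4135, 0.1058).
  (x - mu)^T · [Sigma^{-1} · (x - mu)] = (-3)·(-0.4135) + (2)·(0.1058) = 1.4519.

Step 4 — take square root: d = √(1.4519) ≈ 1.205.

d(x, mu) = √(1.4519) ≈ 1.205


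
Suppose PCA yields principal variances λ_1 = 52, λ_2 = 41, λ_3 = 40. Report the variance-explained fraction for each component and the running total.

Step 1 — total variance = trace(Sigma) = Σ λ_i = 52 + 41 + 40 = 133.

Step 2 — fraction explained by component i = λ_i / Σ λ:
  PC1: 52/133 = 0.391
  PC2: 41/133 = 0.3083
  PC3: 40/133 = 0.3008

Step 3 — cumulative fraction after k components = (λ_1 + ... + λ_k) / Σ λ:
  k = 1: 52/133 = 0.391
  k = 2: (52 + 41)/133 = 93/133 = 0.6992
  k = 3: (52 + 41 + 40)/133 = 133/133 = 1

Summary (fraction, with percent):

explained: PC1 0.391 (39.1%), PC2 0.3083 (30.83%), PC3 0.3008 (30.08%);  cumulative: 0.391, 0.6992, 1


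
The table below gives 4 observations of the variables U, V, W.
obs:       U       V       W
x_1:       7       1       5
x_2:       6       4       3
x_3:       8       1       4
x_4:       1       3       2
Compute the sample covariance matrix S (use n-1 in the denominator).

Step 1 — column means:
  mean(U) = (7 + 6 + 8 + 1) / 4 = 22/4 = 5.5
  mean(V) = (1 + 4 + 1 + 3) / 4 = 9/4 = 2.25
  mean(W) = (5 + 3 + 4 + 2) / 4 = 14/4 = 3.5

Step 2 — sample covariance S[i,j] = (1/(n-1)) · Σ_k (x_{k,i} - mean_i) · (x_{k,j} - mean_j), with n-1 = 3.
  S[U,U] = ((1.5)·(1.5) + (0.5)·(0.5) + (2.5)·(2.5) + (-4.5)·(-4.5)) / 3 = 29/3 = 9.6667
  S[U,V] = ((1.5)·(-1.25) + (0.5)·(1.75) + (2.5)·(-1.25) + (-4.5)·(0.75)) / 3 = -7.5/3 = -2.5
  S[U,W] = ((1.5)·(1.5) + (0.5)·(-0.5) + (2.5)·(0.5) + (-4.5)·(-1.5)) / 3 = 10/3 = 3.3333
  S[V,V] = ((-1.25)·(-1.25) + (1.75)·(1.75) + (-1.25)·(-1.25) + (0.75)·(0.75)) / 3 = 6.75/3 = 2.25
  S[V,W] = ((-1.25)·(1.5) + (1.75)·(-0.5) + (-1.25)·(0.5) + (0.75)·(-1.5)) / 3 = -4.5/3 = -1.5
  S[W,W] = ((1.5)·(1.5) + (-0.5)·(-0.5) + (0.5)·(0.5) + (-1.5)·(-1.5)) / 3 = 5/3 = 1.6667

S is symmetric (S[j,i] = S[i,j]). Assembling:

S = [[9.6667, -2.5, 3.3333],
 [-2.5, 2.25, -1.5],
 [3.3333, -1.5, 1.6667]]


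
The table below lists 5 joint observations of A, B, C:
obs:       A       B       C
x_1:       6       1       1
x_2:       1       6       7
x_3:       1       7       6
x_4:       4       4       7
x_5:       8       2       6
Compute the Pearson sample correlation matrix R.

Step 1 — column means:
  mean(A) = (6 + 1 + 1 + 4 + 8) / 5 = 20/5 = 4
  mean(B) = (1 + 6 + 7 + 4 + 2) / 5 = 20/5 = 4
  mean(C) = (1 + 7 + 6 + 7 + 6) / 5 = 27/5 = 5.4

Step 2 — sample variances and covariances s[i,j] = (1/(n-1)) · Σ_k (x_{k,i} - mean_i) · (x_{k,j} - mean_j), with n-1 = 4:
  s[A,A] = ((2)·(2) + (-3)·(-3) + (-3)·(-3) + (0)·(0) + (4)·(4)) / 4 = 38/4 = 9.5
  s[A,B] = ((2)·(-3) + (-3)·(2) + (-3)·(3) + (0)·(0) + (4)·(-2)) / 4 = -29/4 = -7.25
  s[A,C] = ((2)·(-4.4) + (-3)·(1.6) + (-3)·(0.6) + (0)·(1.6) + (4)·(0.6)) / 4 = -13/4 = -3.25
  s[B,B] = ((-3)·(-3) + (2)·(2) + (3)·(3) + (0)·(0) + (-2)·(-2)) / 4 = 26/4 = 6.5
  s[B,C] = ((-3)·(-4.4) + (2)·(1.6) + (3)·(0.6) + (0)·(1.6) + (-2)·(0.6)) / 4 = 17/4 = 4.25
  s[C,C] = ((-4.4)·(-4.4) + (1.6)·(1.6) + (0.6)·(0.6) + (1.6)·(1.6) + (0.6)·(0.6)) / 4 = 25.2/4 = 6.3
  Sample standard deviations s_i = √(s[i,i]):
  s(A) = √(9.5) = 3.0822
  s(B) = √(6.5) = 2.5495
  s(C) = √(6.3) = 2.51

Step 3 — r_{ij} = s_{ij} / (s_i · s_j):
  r[A,A] = 1 (diagonal).
  r[A,B] = -7.25 / (3.0822 · 2.5495) = -7.25 / 7.8581 = -0.9226
  r[A,C] = -3.25 / (3.0822 · 2.51) = -3.25 / 7.7363 = -0.4201
  r[B,B] = 1 (diagonal).
  r[B,C] = 4.25 / (2.5495 · 2.51) = 4.25 / 6.3992 = 0.6641
  r[C,C] = 1 (diagonal).

R is symmetric with unit diagonal. Assembling:

R = [[1, -0.9226, -0.4201],
 [-0.9226, 1, 0.6641],
 [-0.4201, 0.6641, 1]]


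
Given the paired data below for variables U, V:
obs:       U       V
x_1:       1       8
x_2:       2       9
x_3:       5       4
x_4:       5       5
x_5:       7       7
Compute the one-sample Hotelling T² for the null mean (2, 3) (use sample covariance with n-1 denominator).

Step 1 — sample mean vector:
  mean(U) = (1 + 2 + 5 + 5 + 7) / 5 = 20/5 = 4
  mean(V) = (8 + 9 + 4 + 5 + 7) / 5 = 33/5 = 6.6
  x̄ = (4, 6.6),  deviation x̄ - mu_0 = (4, 6.6) - (2, 3) = (2, 3.6).

Step 2 — sample covariance matrix, S[i,j] = (1/(n-1)) · Σ_k (x_{k,i} - mean_i) · (x_{k,j} - mean_j), divisor n-1 = 4:
  S[U,U] = ((-3)·(-3) + (-2)·(-2) + (1)·(1) + (1)·(1) + (3)·(3)) / 4 = 24/4 = 6
  S[U,V] = ((-3)·(1.4) + (-2)·(2.4) + (1)·(-2.6) + (1)·(-1.6) + (3)·(0.4)) / 4 = -12/4 = -3
  S[V,V] = ((1.4)·(1.4) + (2.4)·(2.4) + (-2.6)·(-2.6) + (-1.6)·(-1.6) + (0.4)·(0.4)) / 4 = 17.2/4 = 4.3
  S = [[6, -3],
 [-3, 4.3]].

Step 3 — invert S. det(S) = 6·4.3 - (-3)² = 16.8.
  S^{-1} = (1/det) · [[d, -b], [-b, a]] = [[0.256, 0.1786],
 [0.1786, 0.3571]].

Step 4 — quadratic form (x̄ - mu_0)^T · S^{-1} · (x̄ - mu_0):
  S^{-1} · (x̄ - mu_0) = (1.1548, 1.6429),
  (x̄ - mu_0)^T · [...] = (2)·(1.1548) + (3.6)·(1.6429) = 8.2238.

Step 5 — scale by n: T² = 5 · 8.2238 = 41.119.

T² ≈ 41.119


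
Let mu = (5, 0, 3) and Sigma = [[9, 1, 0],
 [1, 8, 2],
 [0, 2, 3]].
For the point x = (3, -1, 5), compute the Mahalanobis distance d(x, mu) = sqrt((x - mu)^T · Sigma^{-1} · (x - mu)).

Step 1 — centre the observation: (x - mu) = (-2, -1, 2).

Step 2 — invert Sigma (cofactor / det for 3×3, or solve directly):
  Sigma^{-1} = [[0.113, -0.0169, 0.0113],
 [-0.0169, 0.1525, -0.1017],
 [0.0113, -0.1017, 0.4011]].

Step 3 — form the quadratic (x - mu)^T · Sigma^{-1} · (x - mu):
  Sigma^{-1} · (x - mu) = (-0.1864, -0.322, 0.8814).
  (x - mu)^T · [Sigma^{-1} · (x - mu)] = (-2)·(-0.1864) + (-1)·(-0.322) + (2)·(0.8814) = 2.4576.

Step 4 — take square root: d = √(2.4576) ≈ 1.5677.

d(x, mu) = √(2.4576) ≈ 1.5677


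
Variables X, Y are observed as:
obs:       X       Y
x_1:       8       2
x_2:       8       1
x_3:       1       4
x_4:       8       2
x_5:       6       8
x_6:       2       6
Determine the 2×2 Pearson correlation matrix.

Step 1 — column means:
  mean(X) = (8 + 8 + 1 + 8 + 6 + 2) / 6 = 33/6 = 5.5
  mean(Y) = (2 + 1 + 4 + 2 + 8 + 6) / 6 = 23/6 = 3.8333

Step 2 — sample variances and covariances s[i,j] = (1/(n-1)) · Σ_k (x_{k,i} - mean_i) · (x_{k,j} - mean_j), with n-1 = 5:
  s[X,X] = ((2.5)·(2.5) + (2.5)·(2.5) + (-4.5)·(-4.5) + (2.5)·(2.5) + (0.5)·(0.5) + (-3.5)·(-3.5)) / 5 = 51.5/5 = 10.3
  s[X,Y] = ((2.5)·(-1.8333) + (2.5)·(-2.8333) + (-4.5)·(0.1667) + (2.5)·(-1.8333) + (0.5)·(4.1667) + (-3.5)·(2.1667)) / 5 = -22.5/5 = -4.5
  s[Y,Y] = ((-1.8333)·(-1.8333) + (-2.8333)·(-2.8333) + (0.1667)·(0.1667) + (-1.8333)·(-1.8333) + (4.1667)·(4.1667) + (2.1667)·(2.1667)) / 5 = 36.8333/5 = 7.3667
  Sample standard deviations s_i = √(s[i,i]):
  s(X) = √(10.3) = 3.2094
  s(Y) = √(7.3667) = 2.7142

Step 3 — r_{ij} = s_{ij} / (s_i · s_j):
  r[X,X] = 1 (diagonal).
  r[X,Y] = -4.5 / (3.2094 · 2.7142) = -4.5 / 8.7107 = -0.5166
  r[Y,Y] = 1 (diagonal).

R is symmetric with unit diagonal. Assembling:

R = [[1, -0.5166],
 [-0.5166, 1]]


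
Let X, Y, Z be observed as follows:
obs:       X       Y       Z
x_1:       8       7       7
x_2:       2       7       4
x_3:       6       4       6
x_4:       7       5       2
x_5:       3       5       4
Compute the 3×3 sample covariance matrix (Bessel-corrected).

Step 1 — column means:
  mean(X) = (8 + 2 + 6 + 7 + 3) / 5 = 26/5 = 5.2
  mean(Y) = (7 + 7 + 4 + 5 + 5) / 5 = 28/5 = 5.6
  mean(Z) = (7 + 4 + 6 + 2 + 4) / 5 = 23/5 = 4.6

Step 2 — sample covariance S[i,j] = (1/(n-1)) · Σ_k (x_{k,i} - mean_i) · (x_{k,j} - mean_j), with n-1 = 4.
  S[X,X] = ((2.8)·(2.8) + (-3.2)·(-3.2) + (0.8)·(0.8) + (1.8)·(1.8) + (-2.2)·(-2.2)) / 4 = 26.8/4 = 6.7
  S[X,Y] = ((2.8)·(1.4) + (-3.2)·(1.4) + (0.8)·(-1.6) + (1.8)·(-0.6) + (-2.2)·(-0.6)) / 4 = -1.6/4 = -0.4
  S[X,Z] = ((2.8)·(2.4) + (-3.2)·(-0.6) + (0.8)·(1.4) + (1.8)·(-2.6) + (-2.2)·(-0.6)) / 4 = 6.4/4 = 1.6
  S[Y,Y] = ((1.4)·(1.4) + (1.4)·(1.4) + (-1.6)·(-1.6) + (-0.6)·(-0.6) + (-0.6)·(-0.6)) / 4 = 7.2/4 = 1.8
  S[Y,Z] = ((1.4)·(2.4) + (1.4)·(-0.6) + (-1.6)·(1.4) + (-0.6)·(-2.6) + (-0.6)·(-0.6)) / 4 = 2.2/4 = 0.55
  S[Z,Z] = ((2.4)·(2.4) + (-0.6)·(-0.6) + (1.4)·(1.4) + (-2.6)·(-2.6) + (-0.6)·(-0.6)) / 4 = 15.2/4 = 3.8

S is symmetric (S[j,i] = S[i,j]). Assembling:

S = [[6.7, -0.4, 1.6],
 [-0.4, 1.8, 0.55],
 [1.6, 0.55, 3.8]]


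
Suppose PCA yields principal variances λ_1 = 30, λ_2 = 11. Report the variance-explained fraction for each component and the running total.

Step 1 — total variance = trace(Sigma) = Σ λ_i = 30 + 11 = 41.

Step 2 — fraction explained by component i = λ_i / Σ λ:
  PC1: 30/41 = 0.7317
  PC2: 11/41 = 0.2683

Step 3 — cumulative fraction after k components = (λ_1 + ... + λ_k) / Σ λ:
  k = 1: 30/41 = 0.7317
  k = 2: (30 + 11)/41 = 41/41 = 1

Summary (fraction, with percent):

explained: PC1 0.7317 (73.17%), PC2 0.2683 (26.83%);  cumulative: 0.7317, 1


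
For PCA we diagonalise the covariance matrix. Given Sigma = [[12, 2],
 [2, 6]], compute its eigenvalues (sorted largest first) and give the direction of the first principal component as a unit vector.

Step 1 — characteristic polynomial of 2×2 Sigma:
  det(Sigma - λI) = λ² - trace · λ + det = 0.
  trace = 12 + 6 = 18, det = 12·6 - (2)² = 68.
Step 2 — discriminant:
  Δ = trace² - 4·det = 324 - 272 = 52.
Step 3 — eigenvalues:
  λ = (trace ± √Δ)/2 = (18 ± 7.2111)/2,
  λ_1 = 12.6056,  λ_2 = 5.3944.

Step 4 — unit eigenvector for λ_1: solve (Sigma - λ_1 I)v = 0. First row:
  (12 - 12.6056)·v_x + (2)·v_y = 0, i.e. (-0.6056)·v_x + (2)·v_y = 0,
  so v ∝ (b, λ_1 - a) = (2, 0.6056) = u.
  ||u|| = √((2)² + (0.6056)²) = √(4.3667) ≈ 2.0897,
  v_1 = u/||u|| ≈ (0.9571, 0.2898) (||v_1|| = 1).

λ_1 = 12.6056,  λ_2 = 5.3944;  v_1 ≈ (0.9571, 0.2898)


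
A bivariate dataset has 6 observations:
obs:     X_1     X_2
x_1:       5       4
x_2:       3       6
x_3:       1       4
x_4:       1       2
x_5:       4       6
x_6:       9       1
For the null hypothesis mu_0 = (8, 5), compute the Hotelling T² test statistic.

Step 1 — sample mean vector:
  mean(X_1) = (5 + 3 + 1 + 1 + 4 + 9) / 6 = 23/6 = 3.8333
  mean(X_2) = (4 + 6 + 4 + 2 + 6 + 1) / 6 = 23/6 = 3.8333
  x̄ = (3.8333, 3.8333),  deviation x̄ - mu_0 = (3.8333, 3.8333) - (8, 5) = (-4.1667, -1.1667).

Step 2 — sample covariance matrix, S[i,j] = (1/(n-1)) · Σ_k (x_{k,i} - mean_i) · (x_{k,j} - mean_j), divisor n-1 = 5:
  S[X_1,X_1] = ((1.1667)·(1.1667) + (-0.8333)·(-0.8333) + (-2.8333)·(-2.8333) + (-2.8333)·(-2.8333) + (0.1667)·(0.1667) + (5.1667)·(5.1667)) / 5 = 44.8333/5 = 8.9667
  S[X_1,X_2] = ((1.1667)·(0.1667) + (-0.8333)·(2.1667) + (-2.8333)·(0.1667) + (-2.8333)·(-1.8333) + (0.1667)·(2.1667) + (5.1667)·(-2.8333)) / 5 = -11.1667/5 = -2.2333
  S[X_2,X_2] = ((0.1667)·(0.1667) + (2.1667)·(2.1667) + (0.1667)·(0.1667) + (-1.8333)·(-1.8333) + (2.1667)·(2.1667) + (-2.8333)·(-2.8333)) / 5 = 20.8333/5 = 4.1667
  S = [[8.9667, -2.2333],
 [-2.2333, 4.1667]].

Step 3 — invert S. det(S) = 8.9667·4.1667 - (-2.2333)² = 32.3733.
  S^{-1} = (1/det) · [[d, -b], [-b, a]] = [[0.1287, 0.069],
 [0.069, 0.277]].

Step 4 — quadratic form (x̄ - mu_0)^T · S^{-1} · (x̄ - mu_0):
  S^{-1} · (x̄ - mu_0) = (-0.6168, -0.6106),
  (x̄ - mu_0)^T · [...] = (-4.1667)·(-0.6168) + (-1.1667)·(-0.6106) = 3.2822.

Step 5 — scale by n: T² = 6 · 3.2822 = 19.6932.

T² ≈ 19.6932


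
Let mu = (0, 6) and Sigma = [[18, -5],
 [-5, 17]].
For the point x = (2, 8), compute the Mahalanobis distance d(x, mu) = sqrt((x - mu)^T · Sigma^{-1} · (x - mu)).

Step 1 — centre the observation: (x - mu) = (2, 2).

Step 2 — invert Sigma. det(Sigma) = 18·17 - (-5)² = 281.
  Sigma^{-1} = (1/det) · [[d, -b], [-b, a]] = [[0.0605, 0.0178],
 [0.0178, 0.0641]].

Step 3 — form the quadratic (x - mu)^T · Sigma^{-1} · (x - mu):
  Sigma^{-1} · (x - mu) = (0.1566, 0.1637).
  (x - mu)^T · [Sigma^{-1} · (x - mu)] = (2)·(0.1566) + (2)·(0.1637) = 0.6406.

Step 4 — take square root: d = √(0.6406) ≈ 0.8004.

d(x, mu) = √(0.6406) ≈ 0.8004


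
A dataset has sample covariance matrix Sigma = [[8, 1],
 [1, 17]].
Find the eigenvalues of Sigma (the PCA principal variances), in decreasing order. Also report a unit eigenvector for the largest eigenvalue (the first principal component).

Step 1 — characteristic polynomial of 2×2 Sigma:
  det(Sigma - λI) = λ² - trace · λ + det = 0.
  trace = 8 + 17 = 25, det = 8·17 - (1)² = 135.
Step 2 — discriminant:
  Δ = trace² - 4·det = 625 - 540 = 85.
Step 3 — eigenvalues:
  λ = (trace ± √Δ)/2 = (25 ± 9.2195)/2,
  λ_1 = 17.1098,  λ_2 = 7.8902.

Step 4 — unit eigenvector for λ_1: solve (Sigma - λ_1 I)v = 0. First row:
  (8 - 17.1098)·v_x + (1)·v_y = 0, i.e. (-9.1098)·v_x + (1)·v_y = 0,
  so v ∝ (b, λ_1 - a) = (1, 9.1098) = u.
  ||u|| = √((1)² + (9.1098)²) = √(83.988) ≈ 9.1645,
  v_1 = u/||u|| ≈ (0.1091, 0.994) (||v_1|| = 1).

λ_1 = 17.1098,  λ_2 = 7.8902;  v_1 ≈ (0.1091, 0.994)


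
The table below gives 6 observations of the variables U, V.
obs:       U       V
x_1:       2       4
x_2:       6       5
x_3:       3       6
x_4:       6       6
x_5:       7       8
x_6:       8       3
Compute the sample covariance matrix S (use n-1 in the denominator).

Step 1 — column means:
  mean(U) = (2 + 6 + 3 + 6 + 7 + 8) / 6 = 32/6 = 5.3333
  mean(V) = (4 + 5 + 6 + 6 + 8 + 3) / 6 = 32/6 = 5.3333

Step 2 — sample covariance S[i,j] = (1/(n-1)) · Σ_k (x_{k,i} - mean_i) · (x_{k,j} - mean_j), with n-1 = 5.
  S[U,U] = ((-3.3333)·(-3.3333) + (0.6667)·(0.6667) + (-2.3333)·(-2.3333) + (0.6667)·(0.6667) + (1.6667)·(1.6667) + (2.6667)·(2.6667)) / 5 = 27.3333/5 = 5.4667
  S[U,V] = ((-3.3333)·(-1.3333) + (0.6667)·(-0.3333) + (-2.3333)·(0.6667) + (0.6667)·(0.6667) + (1.6667)·(2.6667) + (2.6667)·(-2.3333)) / 5 = 1.3333/5 = 0.2667
  S[V,V] = ((-1.3333)·(-1.3333) + (-0.3333)·(-0.3333) + (0.6667)·(0.6667) + (0.6667)·(0.6667) + (2.6667)·(2.6667) + (-2.3333)·(-2.3333)) / 5 = 15.3333/5 = 3.0667

S is symmetric (S[j,i] = S[i,j]). Assembling:

S = [[5.4667, 0.2667],
 [0.2667, 3.0667]]


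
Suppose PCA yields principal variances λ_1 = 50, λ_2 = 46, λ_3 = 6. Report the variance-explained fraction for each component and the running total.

Step 1 — total variance = trace(Sigma) = Σ λ_i = 50 + 46 + 6 = 102.

Step 2 — fraction explained by component i = λ_i / Σ λ:
  PC1: 50/102 = 0.4902
  PC2: 46/102 = 0.451
  PC3: 6/102 = 0.0588

Step 3 — cumulative fraction after k components = (λ_1 + ... + λ_k) / Σ λ:
  k = 1: 50/102 = 0.4902
  k = 2: (50 + 46)/102 = 96/102 = 0.9412
  k = 3: (50 + 46 + 6)/102 = 102/102 = 1

Summary (fraction, with percent):

explained: PC1 0.4902 (49.02%), PC2 0.451 (45.1%), PC3 0.0588 (5.88%);  cumulative: 0.4902, 0.9412, 1


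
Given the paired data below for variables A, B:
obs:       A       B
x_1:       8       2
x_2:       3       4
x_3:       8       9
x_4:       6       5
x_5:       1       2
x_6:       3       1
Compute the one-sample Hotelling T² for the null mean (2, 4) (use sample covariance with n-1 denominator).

Step 1 — sample mean vector:
  mean(A) = (8 + 3 + 8 + 6 + 1 + 3) / 6 = 29/6 = 4.8333
  mean(B) = (2 + 4 + 9 + 5 + 2 + 1) / 6 = 23/6 = 3.8333
  x̄ = (4.8333, 3.8333),  deviation x̄ - mu_0 = (4.8333, 3.8333) - (2, 4) = (2.8333, -0.1667).

Step 2 — sample covariance matrix, S[i,j] = (1/(n-1)) · Σ_k (x_{k,i} - mean_i) · (x_{k,j} - mean_j), divisor n-1 = 5:
  S[A,A] = ((3.1667)·(3.1667) + (-1.8333)·(-1.8333) + (3.1667)·(3.1667) + (1.1667)·(1.1667) + (-3.8333)·(-3.8333) + (-1.8333)·(-1.8333)) / 5 = 42.8333/5 = 8.5667
  S[A,B] = ((3.1667)·(-1.8333) + (-1.8333)·(0.1667) + (3.1667)·(5.1667) + (1.1667)·(1.1667) + (-3.8333)·(-1.8333) + (-1.8333)·(-2.8333)) / 5 = 23.8333/5 = 4.7667
  S[B,B] = ((-1.8333)·(-1.8333) + (0.1667)·(0.1667) + (5.1667)·(5.1667) + (1.1667)·(1.1667) + (-1.8333)·(-1.8333) + (-2.8333)·(-2.8333)) / 5 = 42.8333/5 = 8.5667
  S = [[8.5667, 4.7667],
 [4.7667, 8.5667]].

Step 3 — invert S. det(S) = 8.5667·8.5667 - (4.7667)² = 50.6667.
  S^{-1} = (1/det) · [[d, -b], [-b, a]] = [[0.1691, -0.0941],
 [-0.0941, 0.1691]].

Step 4 — quadratic form (x̄ - mu_0)^T · S^{-1} · (x̄ - mu_0):
  S^{-1} · (x̄ - mu_0) = (0.4947, -0.2947),
  (x̄ - mu_0)^T · [...] = (2.8333)·(0.4947) + (-0.1667)·(-0.2947) = 1.4509.

Step 5 — scale by n: T² = 6 · 1.4509 = 8.7053.

T² ≈ 8.7053


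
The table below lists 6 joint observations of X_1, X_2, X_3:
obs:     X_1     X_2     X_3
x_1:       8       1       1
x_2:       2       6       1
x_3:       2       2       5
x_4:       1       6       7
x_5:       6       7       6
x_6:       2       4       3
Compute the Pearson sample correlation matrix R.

Step 1 — column means:
  mean(X_1) = (8 + 2 + 2 + 1 + 6 + 2) / 6 = 21/6 = 3.5
  mean(X_2) = (1 + 6 + 2 + 6 + 7 + 4) / 6 = 26/6 = 4.3333
  mean(X_3) = (1 + 1 + 5 + 7 + 6 + 3) / 6 = 23/6 = 3.8333

Step 2 — sample variances and covariances s[i,j] = (1/(n-1)) · Σ_k (x_{k,i} - mean_i) · (x_{k,j} - mean_j), with n-1 = 5:
  s[X_1,X_1] = ((4.5)·(4.5) + (-1.5)·(-1.5) + (-1.5)·(-1.5) + (-2.5)·(-2.5) + (2.5)·(2.5) + (-1.5)·(-1.5)) / 5 = 39.5/5 = 7.9
  s[X_1,X_2] = ((4.5)·(-3.3333) + (-1.5)·(1.6667) + (-1.5)·(-2.3333) + (-2.5)·(1.6667) + (2.5)·(2.6667) + (-1.5)·(-0.3333)) / 5 = -11/5 = -2.2
  s[X_1,X_3] = ((4.5)·(-2.8333) + (-1.5)·(-2.8333) + (-1.5)·(1.1667) + (-2.5)·(3.1667) + (2.5)·(2.1667) + (-1.5)·(-0.8333)) / 5 = -11.5/5 = -2.3
  s[X_2,X_2] = ((-3.3333)·(-3.3333) + (1.6667)·(1.6667) + (-2.3333)·(-2.3333) + (1.6667)·(1.6667) + (2.6667)·(2.6667) + (-0.3333)·(-0.3333)) / 5 = 29.3333/5 = 5.8667
  s[X_2,X_3] = ((-3.3333)·(-2.8333) + (1.6667)·(-2.8333) + (-2.3333)·(1.1667) + (1.6667)·(3.1667) + (2.6667)·(2.1667) + (-0.3333)·(-0.8333)) / 5 = 13.3333/5 = 2.6667
  s[X_3,X_3] = ((-2.8333)·(-2.8333) + (-2.8333)·(-2.8333) + (1.1667)·(1.1667) + (3.1667)·(3.1667) + (2.1667)·(2.1667) + (-0.8333)·(-0.8333)) / 5 = 32.8333/5 = 6.5667
  Sample standard deviations s_i = √(s[i,i]):
  s(X_1) = √(7.9) = 2.8107
  s(X_2) = √(5.8667) = 2.4221
  s(X_3) = √(6.5667) = 2.5626

Step 3 — r_{ij} = s_{ij} / (s_i · s_j):
  r[X_1,X_1] = 1 (diagonal).
  r[X_1,X_2] = -2.2 / (2.8107 · 2.4221) = -2.2 / 6.8078 = -0.3232
  r[X_1,X_3] = -2.3 / (2.8107 · 2.5626) = -2.3 / 7.2025 = -0.3193
  r[X_2,X_2] = 1 (diagonal).
  r[X_2,X_3] = 2.6667 / (2.4221 · 2.5626) = 2.6667 / 6.2068 = 0.4296
  r[X_3,X_3] = 1 (diagonal).

R is symmetric with unit diagonal. Assembling:

R = [[1, -0.3232, -0.3193],
 [-0.3232, 1, 0.4296],
 [-0.3193, 0.4296, 1]]


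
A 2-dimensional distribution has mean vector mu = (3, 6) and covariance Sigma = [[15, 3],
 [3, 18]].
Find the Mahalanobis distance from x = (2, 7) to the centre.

Step 1 — centre the observation: (x - mu) = (-1, 1).

Step 2 — invert Sigma. det(Sigma) = 15·18 - (3)² = 261.
  Sigma^{-1} = (1/det) · [[d, -b], [-b, a]] = [[0.069, -0.0115],
 [-0.0115, 0.0575]].

Step 3 — form the quadratic (x - mu)^T · Sigma^{-1} · (x - mu):
  Sigma^{-1} · (x - mu) = (-0.0805, 0.069).
  (x - mu)^T · [Sigma^{-1} · (x - mu)] = (-1)·(-0.0805) + (1)·(0.069) = 0.1494.

Step 4 — take square root: d = √(0.1494) ≈ 0.3866.

d(x, mu) = √(0.1494) ≈ 0.3866


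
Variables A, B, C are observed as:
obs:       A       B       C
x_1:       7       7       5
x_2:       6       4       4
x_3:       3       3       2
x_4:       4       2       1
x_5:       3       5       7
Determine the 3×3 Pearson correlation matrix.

Step 1 — column means:
  mean(A) = (7 + 6 + 3 + 4 + 3) / 5 = 23/5 = 4.6
  mean(B) = (7 + 4 + 3 + 2 + 5) / 5 = 21/5 = 4.2
  mean(C) = (5 + 4 + 2 + 1 + 7) / 5 = 19/5 = 3.8

Step 2 — sample variances and covariances s[i,j] = (1/(n-1)) · Σ_k (x_{k,i} - mean_i) · (x_{k,j} - mean_j), with n-1 = 4:
  s[A,A] = ((2.4)·(2.4) + (1.4)·(1.4) + (-1.6)·(-1.6) + (-0.6)·(-0.6) + (-1.6)·(-1.6)) / 4 = 13.2/4 = 3.3
  s[A,B] = ((2.4)·(2.8) + (1.4)·(-0.2) + (-1.6)·(-1.2) + (-0.6)·(-2.2) + (-1.6)·(0.8)) / 4 = 8.4/4 = 2.1
  s[A,C] = ((2.4)·(1.2) + (1.4)·(0.2) + (-1.6)·(-1.8) + (-0.6)·(-2.8) + (-1.6)·(3.2)) / 4 = 2.6/4 = 0.65
  s[B,B] = ((2.8)·(2.8) + (-0.2)·(-0.2) + (-1.2)·(-1.2) + (-2.2)·(-2.2) + (0.8)·(0.8)) / 4 = 14.8/4 = 3.7
  s[B,C] = ((2.8)·(1.2) + (-0.2)·(0.2) + (-1.2)·(-1.8) + (-2.2)·(-2.8) + (0.8)·(3.2)) / 4 = 14.2/4 = 3.55
  s[C,C] = ((1.2)·(1.2) + (0.2)·(0.2) + (-1.8)·(-1.8) + (-2.8)·(-2.8) + (3.2)·(3.2)) / 4 = 22.8/4 = 5.7
  Sample standard deviations s_i = √(s[i,i]):
  s(A) = √(3.3) = 1.8166
  s(B) = √(3.7) = 1.9235
  s(C) = √(5.7) = 2.3875

Step 3 — r_{ij} = s_{ij} / (s_i · s_j):
  r[A,A] = 1 (diagonal).
  r[A,B] = 2.1 / (1.8166 · 1.9235) = 2.1 / 3.4943 = 0.601
  r[A,C] = 0.65 / (1.8166 · 2.3875) = 0.65 / 4.337 = 0.1499
  r[B,B] = 1 (diagonal).
  r[B,C] = 3.55 / (1.9235 · 2.3875) = 3.55 / 4.5924 = 0.773
  r[C,C] = 1 (diagonal).

R is symmetric with unit diagonal. Assembling:

R = [[1, 0.601, 0.1499],
 [0.601, 1, 0.773],
 [0.1499, 0.773, 1]]


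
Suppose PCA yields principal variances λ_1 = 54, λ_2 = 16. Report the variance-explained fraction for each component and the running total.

Step 1 — total variance = trace(Sigma) = Σ λ_i = 54 + 16 = 70.

Step 2 — fraction explained by component i = λ_i / Σ λ:
  PC1: 54/70 = 0.7714
  PC2: 16/70 = 0.2286

Step 3 — cumulative fraction after k components = (λ_1 + ... + λ_k) / Σ λ:
  k = 1: 54/70 = 0.7714
  k = 2: (54 + 16)/70 = 70/70 = 1

Summary (fraction, with percent):

explained: PC1 0.7714 (77.14%), PC2 0.2286 (22.86%);  cumulative: 0.7714, 1


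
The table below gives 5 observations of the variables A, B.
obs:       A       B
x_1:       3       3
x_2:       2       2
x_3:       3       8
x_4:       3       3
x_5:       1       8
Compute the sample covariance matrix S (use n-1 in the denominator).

Step 1 — column means:
  mean(A) = (3 + 2 + 3 + 3 + 1) / 5 = 12/5 = 2.4
  mean(B) = (3 + 2 + 8 + 3 + 8) / 5 = 24/5 = 4.8

Step 2 — sample covariance S[i,j] = (1/(n-1)) · Σ_k (x_{k,i} - mean_i) · (x_{k,j} - mean_j), with n-1 = 4.
  S[A,A] = ((0.6)·(0.6) + (-0.4)·(-0.4) + (0.6)·(0.6) + (0.6)·(0.6) + (-1.4)·(-1.4)) / 4 = 3.2/4 = 0.8
  S[A,B] = ((0.6)·(-1.8) + (-0.4)·(-2.8) + (0.6)·(3.2) + (0.6)·(-1.8) + (-1.4)·(3.2)) / 4 = -3.6/4 = -0.9
  S[B,B] = ((-1.8)·(-1.8) + (-2.8)·(-2.8) + (3.2)·(3.2) + (-1.8)·(-1.8) + (3.2)·(3.2)) / 4 = 34.8/4 = 8.7

S is symmetric (S[j,i] = S[i,j]). Assembling:

S = [[0.8, -0.9],
 [-0.9, 8.7]]


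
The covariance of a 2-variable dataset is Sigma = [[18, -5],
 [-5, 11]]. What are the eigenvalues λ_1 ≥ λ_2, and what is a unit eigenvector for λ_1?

Step 1 — characteristic polynomial of 2×2 Sigma:
  det(Sigma - λI) = λ² - trace · λ + det = 0.
  trace = 18 + 11 = 29, det = 18·11 - (-5)² = 173.
Step 2 — discriminant:
  Δ = trace² - 4·det = 841 - 692 = 149.
Step 3 — eigenvalues:
  λ = (trace ± √Δ)/2 = (29 ± 12.2066)/2,
  λ_1 = 20.6033,  λ_2 = 8.3967.

Step 4 — unit eigenvector for λ_1: solve (Sigma - λ_1 I)v = 0. First row:
  (18 - 20.6033)·v_x + (-5)·v_y = 0, i.e. (-2.6033)·v_x + (-5)·v_y = 0,
  so v ∝ (b, λ_1 - a) = (-5, 2.6033); multiply by -1 so the first entry is positive: u = (5, -2.6033).
  ||u|| = √((5)² + (-2.6033)²) = √(31.7771) ≈ 5.6371,
  v_1 = u/||u|| ≈ (0.887, -0.4618) (||v_1|| = 1).

λ_1 = 20.6033,  λ_2 = 8.3967;  v_1 ≈ (0.887, -0.4618)


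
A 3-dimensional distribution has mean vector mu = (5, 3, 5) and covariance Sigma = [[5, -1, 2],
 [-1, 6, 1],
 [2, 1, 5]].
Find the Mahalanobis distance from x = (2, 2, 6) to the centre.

Step 1 — centre the observation: (x - mu) = (-3, -1, 1).

Step 2 — invert Sigma (cofactor / det for 3×3, or solve directly):
  Sigma^{-1} = [[0.2589, 0.0625, -0.1161],
 [0.0625, 0.1875, -0.0625],
 [-0.1161, -0.0625, 0.2589]].

Step 3 — form the quadratic (x - mu)^T · Sigma^{-1} · (x - mu):
  Sigma^{-1} · (x - mu) = (-0.9554, -0.4375, 0.6696).
  (x - mu)^T · [Sigma^{-1} · (x - mu)] = (-3)·(-0.9554) + (-1)·(-0.4375) + (1)·(0.6696) = 3.9732.

Step 4 — take square root: d = √(3.9732) ≈ 1.9933.

d(x, mu) = √(3.9732) ≈ 1.9933


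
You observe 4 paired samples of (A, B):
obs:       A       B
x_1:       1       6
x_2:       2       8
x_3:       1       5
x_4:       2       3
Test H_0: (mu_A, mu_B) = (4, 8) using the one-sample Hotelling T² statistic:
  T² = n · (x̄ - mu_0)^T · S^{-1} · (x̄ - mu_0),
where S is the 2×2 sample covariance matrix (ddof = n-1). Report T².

Step 1 — sample mean vector:
  mean(A) = (1 + 2 + 1 + 2) / 4 = 6/4 = 1.5
  mean(B) = (6 + 8 + 5 + 3) / 4 = 22/4 = 5.5
  x̄ = (1.5, 5.5),  deviation x̄ - mu_0 = (1.5, 5.5) - (4, 8) = (-2.5, -2.5).

Step 2 — sample covariance matrix, S[i,j] = (1/(n-1)) · Σ_k (x_{k,i} - mean_i) · (x_{k,j} - mean_j), divisor n-1 = 3:
  S[A,A] = ((-0.5)·(-0.5) + (0.5)·(0.5) + (-0.5)·(-0.5) + (0.5)·(0.5)) / 3 = 1/3 = 0.3333
  S[A,B] = ((-0.5)·(0.5) + (0.5)·(2.5) + (-0.5)·(-0.5) + (0.5)·(-2.5)) / 3 = 0/3 = 0
  S[B,B] = ((0.5)·(0.5) + (2.5)·(2.5) + (-0.5)·(-0.5) + (-2.5)·(-2.5)) / 3 = 13/3 = 4.3333
  S = [[0.3333, 0],
 [0, 4.3333]].

Step 3 — invert S. det(S) = 0.3333·4.3333 - (0)² = 1.4444.
  S^{-1} = (1/det) · [[d, -b], [-b, a]] = [[3, 0],
 [0, 0.2308]].

Step 4 — quadratic form (x̄ - mu_0)^T · S^{-1} · (x̄ - mu_0):
  S^{-1} · (x̄ - mu_0) = (-7.5, -0.5769),
  (x̄ - mu_0)^T · [...] = (-2.5)·(-7.5) + (-2.5)·(-0.5769) = 20.1923.

Step 5 — scale by n: T² = 4 · 20.1923 = 80.7692.

T² ≈ 80.7692


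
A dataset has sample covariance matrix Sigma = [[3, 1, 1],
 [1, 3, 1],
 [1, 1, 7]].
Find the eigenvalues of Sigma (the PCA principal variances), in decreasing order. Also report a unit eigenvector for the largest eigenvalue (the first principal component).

Step 1 — characteristic polynomial p(λ) = det(λI - Sigma) = λ³ - tr·λ² + c_1·λ - det, where tr = trace, c_1 = sum of the principal 2×2 minors, det = det(Sigma):
  tr = 3 + 3 + 7 = 13,
  c_1 = (3·3 - (1)²) + (3·7 - (1)²) + (3·7 - (1)²) = 8 + 20 + 20 = 48,
  det = 3·(3·7 - (1)²) - (1)·((1)·7 - (1)·(1)) + (1)·((1)·(1) - 3·(1)) = 3·(20) - (1)·(6) + (1)·(-2) = 52.
  So p(λ) = λ³ - 13λ² + 48λ - 52.
Step 2 — look for an integer root (rational root theorem: any rational root is an integer divisor of 52). Testing λ = 2:
  p(2) = 8 - 52 + 96 - 52 = 0  ✓
  Dividing out (λ - 2): p(λ) = (λ - 2)(λ² - 11λ + 26).
Step 3 — remaining eigenvalues from the quadratic λ² - 11λ + 26 = 0:
  Δ = 11² - 4·26 = 121 - 104 = 17,  λ = (11 ± √17)/2 = (11 ± 4.1231)/2 ≈ 7.5616 or 3.4384.
  Sorted: λ_1 = 7.5616,  λ_2 = 3.4384,  λ_3 = 2  (check: sum = 13 = tr ✓).

Step 4 — unit eigenvector for λ_1 ≈ 7.5616: v spans the null space of (Sigma - λ_1 I), whose rows are
  r_1 = (-4.5616, 1, 1),  r_2 = (1, -4.5616, 1),  r_3 = (1, 1, -0.5616).
  v is orthogonal to every row, so take v ∝ r_1 × r_2 = ((1)·(1) - (1)·(-4.5616), (1)·(1) - (-4.5616)·(1), (-4.5616)·(-4.5616) - (1)·(1)) ≈ (5.5616, 5.5616, 19.8078).
  Let u = (5.5616, 5.5616, 19.8078).
  ||u|| = √((5.5616)² + (5.5616)² + (19.8078)²) = √(454.2093) ≈ 21.3122,  v_1 = u/||u|| ≈ (0.261, 0.261, 0.9294) (||v_1|| = 1).

λ_1 = 7.5616,  λ_2 = 3.4384,  λ_3 = 2;  v_1 ≈ (0.261, 0.261, 0.9294)


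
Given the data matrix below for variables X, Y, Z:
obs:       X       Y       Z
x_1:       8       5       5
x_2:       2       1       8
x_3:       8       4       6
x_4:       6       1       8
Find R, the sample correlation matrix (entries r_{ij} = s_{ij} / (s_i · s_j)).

Step 1 — column means:
  mean(X) = (8 + 2 + 8 + 6) / 4 = 24/4 = 6
  mean(Y) = (5 + 1 + 4 + 1) / 4 = 11/4 = 2.75
  mean(Z) = (5 + 8 + 6 + 8) / 4 = 27/4 = 6.75

Step 2 — sample variances and covariances s[i,j] = (1/(n-1)) · Σ_k (x_{k,i} - mean_i) · (x_{k,j} - mean_j), with n-1 = 3:
  s[X,X] = ((2)·(2) + (-4)·(-4) + (2)·(2) + (0)·(0)) / 3 = 24/3 = 8
  s[X,Y] = ((2)·(2.25) + (-4)·(-1.75) + (2)·(1.25) + (0)·(-1.75)) / 3 = 14/3 = 4.6667
  s[X,Z] = ((2)·(-1.75) + (-4)·(1.25) + (2)·(-0.75) + (0)·(1.25)) / 3 = -10/3 = -3.3333
  s[Y,Y] = ((2.25)·(2.25) + (-1.75)·(-1.75) + (1.25)·(1.25) + (-1.75)·(-1.75)) / 3 = 12.75/3 = 4.25
  s[Y,Z] = ((2.25)·(-1.75) + (-1.75)·(1.25) + (1.25)·(-0.75) + (-1.75)·(1.25)) / 3 = -9.25/3 = -3.0833
  s[Z,Z] = ((-1.75)·(-1.75) + (1.25)·(1.25) + (-0.75)·(-0.75) + (1.25)·(1.25)) / 3 = 6.75/3 = 2.25
  Sample standard deviations s_i = √(s[i,i]):
  s(X) = √(8) = 2.8284
  s(Y) = √(4.25) = 2.0616
  s(Z) = √(2.25) = 1.5

Step 3 — r_{ij} = s_{ij} / (s_i · s_j):
  r[X,X] = 1 (diagonal).
  r[X,Y] = 4.6667 / (2.8284 · 2.0616) = 4.6667 / 5.831 = 0.8003
  r[X,Z] = -3.3333 / (2.8284 · 1.5) = -3.3333 / 4.2426 = -0.7857
  r[Y,Y] = 1 (diagonal).
  r[Y,Z] = -3.0833 / (2.0616 · 1.5) = -3.0833 / 3.0923 = -0.9971
  r[Z,Z] = 1 (diagonal).

R is symmetric with unit diagonal. Assembling:

R = [[1, 0.8003, -0.7857],
 [0.8003, 1, -0.9971],
 [-0.7857, -0.9971, 1]]


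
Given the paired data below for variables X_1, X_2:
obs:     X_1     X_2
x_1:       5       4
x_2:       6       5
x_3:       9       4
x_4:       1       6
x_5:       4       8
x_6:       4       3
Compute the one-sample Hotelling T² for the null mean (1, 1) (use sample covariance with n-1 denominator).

Step 1 — sample mean vector:
  mean(X_1) = (5 + 6 + 9 + 1 + 4 + 4) / 6 = 29/6 = 4.8333
  mean(X_2) = (4 + 5 + 4 + 6 + 8 + 3) / 6 = 30/6 = 5
  x̄ = (4.8333, 5),  deviation x̄ - mu_0 = (4.8333, 5) - (1, 1) = (3.8333, 4).

Step 2 — sample covariance matrix, S[i,j] = (1/(n-1)) · Σ_k (x_{k,i} - mean_i) · (x_{k,j} - mean_j), divisor n-1 = 5:
  S[X_1,X_1] = ((0.1667)·(0.1667) + (1.1667)·(1.1667) + (4.1667)·(4.1667) + (-3.8333)·(-3.8333) + (-0.8333)·(-0.8333) + (-0.8333)·(-0.8333)) / 5 = 34.8333/5 = 6.9667
  S[X_1,X_2] = ((0.1667)·(-1) + (1.1667)·(0) + (4.1667)·(-1) + (-3.8333)·(1) + (-0.8333)·(3) + (-0.8333)·(-2)) / 5 = -9/5 = -1.8
  S[X_2,X_2] = ((-1)·(-1) + (0)·(0) + (-1)·(-1) + (1)·(1) + (3)·(3) + (-2)·(-2)) / 5 = 16/5 = 3.2
  S = [[6.9667, -1.8],
 [-1.8, 3.2]].

Step 3 — invert S. det(S) = 6.9667·3.2 - (-1.8)² = 19.0533.
  S^{-1} = (1/det) · [[d, -b], [-b, a]] = [[0.1679, 0.0945],
 [0.0945, 0.3656]].

Step 4 — quadratic form (x̄ - mu_0)^T · S^{-1} · (x̄ - mu_0):
  S^{-1} · (x̄ - mu_0) = (1.0217, 1.8247),
  (x̄ - mu_0)^T · [...] = (3.8333)·(1.0217) + (4)·(1.8247) = 11.2153.

Step 5 — scale by n: T² = 6 · 11.2153 = 67.2918.

T² ≈ 67.2918


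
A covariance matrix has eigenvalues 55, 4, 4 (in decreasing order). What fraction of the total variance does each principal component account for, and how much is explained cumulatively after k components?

Step 1 — total variance = trace(Sigma) = Σ λ_i = 55 + 4 + 4 = 63.

Step 2 — fraction explained by component i = λ_i / Σ λ:
  PC1: 55/63 = 0.873
  PC2: 4/63 = 0.0635
  PC3: 4/63 = 0.0635

Step 3 — cumulative fraction after k components = (λ_1 + ... + λ_k) / Σ λ:
  k = 1: 55/63 = 0.873
  k = 2: (55 + 4)/63 = 59/63 = 0.9365
  k = 3: (55 + 4 + 4)/63 = 63/63 = 1

Summary (fraction, with percent):

explained: PC1 0.873 (87.3%), PC2 0.0635 (6.35%), PC3 0.0635 (6.35%);  cumulative: 0.873, 0.9365, 1


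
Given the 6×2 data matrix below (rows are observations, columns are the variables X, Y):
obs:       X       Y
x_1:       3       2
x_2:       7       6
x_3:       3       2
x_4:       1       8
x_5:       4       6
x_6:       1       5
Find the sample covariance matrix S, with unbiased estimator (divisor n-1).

Step 1 — column means:
  mean(X) = (3 + 7 + 3 + 1 + 4 + 1) / 6 = 19/6 = 3.1667
  mean(Y) = (2 + 6 + 2 + 8 + 6 + 5) / 6 = 29/6 = 4.8333

Step 2 — sample covariance S[i,j] = (1/(n-1)) · Σ_k (x_{k,i} - mean_i) · (x_{k,j} - mean_j), with n-1 = 5.
  S[X,X] = ((-0.1667)·(-0.1667) + (3.8333)·(3.8333) + (-0.1667)·(-0.1667) + (-2.1667)·(-2.1667) + (0.8333)·(0.8333) + (-2.1667)·(-2.1667)) / 5 = 24.8333/5 = 4.9667
  S[X,Y] = ((-0.1667)·(-2.8333) + (3.8333)·(1.1667) + (-0.1667)·(-2.8333) + (-2.1667)·(3.1667) + (0.8333)·(1.1667) + (-2.1667)·(0.1667)) / 5 = -0.8333/5 = -0.1667
  S[Y,Y] = ((-2.8333)·(-2.8333) + (1.1667)·(1.1667) + (-2.8333)·(-2.8333) + (3.1667)·(3.1667) + (1.1667)·(1.1667) + (0.1667)·(0.1667)) / 5 = 28.8333/5 = 5.7667

S is symmetric (S[j,i] = S[i,j]). Assembling:

S = [[4.9667, -0.1667],
 [-0.1667, 5.7667]]


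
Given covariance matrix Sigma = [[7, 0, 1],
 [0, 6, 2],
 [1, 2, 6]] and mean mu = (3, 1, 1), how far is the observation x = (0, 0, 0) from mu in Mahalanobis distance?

Step 1 — centre the observation: (x - mu) = (-3, -1, -1).

Step 2 — invert Sigma (cofactor / det for 3×3, or solve directly):
  Sigma^{-1} = [[0.1468, 0.0092, -0.0275],
 [0.0092, 0.1881, -0.0642],
 [-0.0275, -0.0642, 0.1927]].

Step 3 — form the quadratic (x - mu)^T · Sigma^{-1} · (x - mu):
  Sigma^{-1} · (x - mu) = (-0.422, -0.1514, -0.0459).
  (x - mu)^T · [Sigma^{-1} · (x - mu)] = (-3)·(-0.422) + (-1)·(-0.1514) + (-1)·(-0.0459) = 1.4633.

Step 4 — take square root: d = √(1.4633) ≈ 1.2097.

d(x, mu) = √(1.4633) ≈ 1.2097


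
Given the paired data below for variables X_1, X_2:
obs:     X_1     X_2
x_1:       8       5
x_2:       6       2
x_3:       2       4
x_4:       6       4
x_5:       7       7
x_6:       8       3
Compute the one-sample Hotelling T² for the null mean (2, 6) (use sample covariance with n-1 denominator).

Step 1 — sample mean vector:
  mean(X_1) = (8 + 6 + 2 + 6 + 7 + 8) / 6 = 37/6 = 6.1667
  mean(X_2) = (5 + 2 + 4 + 4 + 7 + 3) / 6 = 25/6 = 4.1667
  x̄ = (6.1667, 4.1667),  deviation x̄ - mu_0 = (6.1667, 4.1667) - (2, 6) = (4.1667, -1.8333).

Step 2 — sample covariance matrix, S[i,j] = (1/(n-1)) · Σ_k (x_{k,i} - mean_i) · (x_{k,j} - mean_j), divisor n-1 = 5:
  S[X_1,X_1] = ((1.8333)·(1.8333) + (-0.1667)·(-0.1667) + (-4.1667)·(-4.1667) + (-0.1667)·(-0.1667) + (0.8333)·(0.8333) + (1.8333)·(1.8333)) / 5 = 24.8333/5 = 4.9667
  S[X_1,X_2] = ((1.8333)·(0.8333) + (-0.1667)·(-2.1667) + (-4.1667)·(-0.1667) + (-0.1667)·(-0.1667) + (0.8333)·(2.8333) + (1.8333)·(-1.1667)) / 5 = 2.8333/5 = 0.5667
  S[X_2,X_2] = ((0.8333)·(0.8333) + (-2.1667)·(-2.1667) + (-0.1667)·(-0.1667) + (-0.1667)·(-0.1667) + (2.8333)·(2.8333) + (-1.1667)·(-1.1667)) / 5 = 14.8333/5 = 2.9667
  S = [[4.9667, 0.5667],
 [0.5667, 2.9667]].

Step 3 — invert S. det(S) = 4.9667·2.9667 - (0.5667)² = 14.4133.
  S^{-1} = (1/det) · [[d, -b], [-b, a]] = [[0.2058, -0.0393],
 [-0.0393, 0.3446]].

Step 4 — quadratic form (x̄ - mu_0)^T · S^{-1} · (x̄ - mu_0):
  S^{-1} · (x̄ - mu_0) = (0.9297, -0.7956),
  (x̄ - mu_0)^T · [...] = (4.1667)·(0.9297) + (-1.8333)·(-0.7956) = 5.3323.

Step 5 — scale by n: T² = 6 · 5.3323 = 31.9935.

T² ≈ 31.9935


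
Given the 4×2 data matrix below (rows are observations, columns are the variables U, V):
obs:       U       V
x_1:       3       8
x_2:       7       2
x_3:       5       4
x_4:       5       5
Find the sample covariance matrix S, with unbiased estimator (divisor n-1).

Step 1 — column means:
  mean(U) = (3 + 7 + 5 + 5) / 4 = 20/4 = 5
  mean(V) = (8 + 2 + 4 + 5) / 4 = 19/4 = 4.75

Step 2 — sample covariance S[i,j] = (1/(n-1)) · Σ_k (x_{k,i} - mean_i) · (x_{k,j} - mean_j), with n-1 = 3.
  S[U,U] = ((-2)·(-2) + (2)·(2) + (0)·(0) + (0)·(0)) / 3 = 8/3 = 2.6667
  S[U,V] = ((-2)·(3.25) + (2)·(-2.75) + (0)·(-0.75) + (0)·(0.25)) / 3 = -12/3 = -4
  S[V,V] = ((3.25)·(3.25) + (-2.75)·(-2.75) + (-0.75)·(-0.75) + (0.25)·(0.25)) / 3 = 18.75/3 = 6.25

S is symmetric (S[j,i] = S[i,j]). Assembling:

S = [[2.6667, -4],
 [-4, 6.25]]


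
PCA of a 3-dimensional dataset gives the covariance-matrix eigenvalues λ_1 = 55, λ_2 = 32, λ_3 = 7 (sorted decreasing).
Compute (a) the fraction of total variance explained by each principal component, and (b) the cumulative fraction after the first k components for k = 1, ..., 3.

Step 1 — total variance = trace(Sigma) = Σ λ_i = 55 + 32 + 7 = 94.

Step 2 — fraction explained by component i = λ_i / Σ λ:
  PC1: 55/94 = 0.5851
  PC2: 32/94 = 0.3404
  PC3: 7/94 = 0.0745

Step 3 — cumulative fraction after k components = (λ_1 + ... + λ_k) / Σ λ:
  k = 1: 55/94 = 0.5851
  k = 2: (55 + 32)/94 = 87/94 = 0.9255
  k = 3: (55 + 32 + 7)/94 = 94/94 = 1

Summary (fraction, with percent):

explained: PC1 0.5851 (58.51%), PC2 0.3404 (34.04%), PC3 0.0745 (7.45%);  cumulative: 0.5851, 0.9255, 1


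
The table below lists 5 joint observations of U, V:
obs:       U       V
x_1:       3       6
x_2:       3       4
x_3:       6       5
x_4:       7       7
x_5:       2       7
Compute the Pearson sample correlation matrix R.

Step 1 — column means:
  mean(U) = (3 + 3 + 6 + 7 + 2) / 5 = 21/5 = 4.2
  mean(V) = (6 + 4 + 5 + 7 + 7) / 5 = 29/5 = 5.8

Step 2 — sample variances and covariances s[i,j] = (1/(n-1)) · Σ_k (x_{k,i} - mean_i) · (x_{k,j} - mean_j), with n-1 = 4:
  s[U,U] = ((-1.2)·(-1.2) + (-1.2)·(-1.2) + (1.8)·(1.8) + (2.8)·(2.8) + (-2.2)·(-2.2)) / 4 = 18.8/4 = 4.7
  s[U,V] = ((-1.2)·(0.2) + (-1.2)·(-1.8) + (1.8)·(-0.8) + (2.8)·(1.2) + (-2.2)·(1.2)) / 4 = 1.2/4 = 0.3
  s[V,V] = ((0.2)·(0.2) + (-1.8)·(-1.8) + (-0.8)·(-0.8) + (1.2)·(1.2) + (1.2)·(1.2)) / 4 = 6.8/4 = 1.7
  Sample standard deviations s_i = √(s[i,i]):
  s(U) = √(4.7) = 2.1679
  s(V) = √(1.7) = 1.3038

Step 3 — r_{ij} = s_{ij} / (s_i · s_j):
  r[U,U] = 1 (diagonal).
  r[U,V] = 0.3 / (2.1679 · 1.3038) = 0.3 / 2.8267 = 0.1061
  r[V,V] = 1 (diagonal).

R is symmetric with unit diagonal. Assembling:

R = [[1, 0.1061],
 [0.1061, 1]]


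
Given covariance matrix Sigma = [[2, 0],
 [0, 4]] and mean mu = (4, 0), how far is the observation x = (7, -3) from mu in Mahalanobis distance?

Step 1 — centre the observation: (x - mu) = (3, -3).

Step 2 — invert Sigma. det(Sigma) = 2·4 - (0)² = 8.
  Sigma^{-1} = (1/det) · [[d, -b], [-b, a]] = [[0.5, 0],
 [0, 0.25]].

Step 3 — form the quadratic (x - mu)^T · Sigma^{-1} · (x - mu):
  Sigma^{-1} · (x - mu) = (1.5, -0.75).
  (x - mu)^T · [Sigma^{-1} · (x - mu)] = (3)·(1.5) + (-3)·(-0.75) = 6.75.

Step 4 — take square root: d = √(6.75) ≈ 2.5981.

d(x, mu) = √(6.75) ≈ 2.5981


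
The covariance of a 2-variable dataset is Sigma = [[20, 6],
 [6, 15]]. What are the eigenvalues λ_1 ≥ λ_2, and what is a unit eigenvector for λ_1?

Step 1 — characteristic polynomial of 2×2 Sigma:
  det(Sigma - λI) = λ² - trace · λ + det = 0.
  trace = 20 + 15 = 35, det = 20·15 - (6)² = 264.
Step 2 — discriminant:
  Δ = trace² - 4·det = 1225 - 1056 = 169.
Step 3 — eigenvalues:
  λ = (trace ± √Δ)/2 = (35 ± 13)/2,
  λ_1 = 24,  λ_2 = 11.

Step 4 — unit eigenvector for λ_1: solve (Sigma - λ_1 I)v = 0. First row:
  (20 - 24)·v_x + (6)·v_y = 0, i.e. (-4)·v_x + (6)·v_y = 0,
  so v ∝ (b, λ_1 - a) = (6, 4) = u.
  ||u|| = √((6)² + (4)²) = √(52) ≈ 7.2111,
  v_1 = u/||u|| ≈ (0.8321, 0.5547) (||v_1|| = 1).

λ_1 = 24,  λ_2 = 11;  v_1 ≈ (0.8321, 0.5547)


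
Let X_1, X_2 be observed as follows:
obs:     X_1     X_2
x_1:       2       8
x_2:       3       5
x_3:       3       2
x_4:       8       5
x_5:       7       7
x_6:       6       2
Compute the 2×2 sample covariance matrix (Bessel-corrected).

Step 1 — column means:
  mean(X_1) = (2 + 3 + 3 + 8 + 7 + 6) / 6 = 29/6 = 4.8333
  mean(X_2) = (8 + 5 + 2 + 5 + 7 + 2) / 6 = 29/6 = 4.8333

Step 2 — sample covariance S[i,j] = (1/(n-1)) · Σ_k (x_{k,i} - mean_i) · (x_{k,j} - mean_j), with n-1 = 5.
  S[X_1,X_1] = ((-2.8333)·(-2.8333) + (-1.8333)·(-1.8333) + (-1.8333)·(-1.8333) + (3.1667)·(3.1667) + (2.1667)·(2.1667) + (1.1667)·(1.1667)) / 5 = 30.8333/5 = 6.1667
  S[X_1,X_2] = ((-2.8333)·(3.1667) + (-1.8333)·(0.1667) + (-1.8333)·(-2.8333) + (3.1667)·(0.1667) + (2.1667)·(2.1667) + (1.1667)·(-2.8333)) / 5 = -2.1667/5 = -0.4333
  S[X_2,X_2] = ((3.1667)·(3.1667) + (0.1667)·(0.1667) + (-2.8333)·(-2.8333) + (0.1667)·(0.1667) + (2.1667)·(2.1667) + (-2.8333)·(-2.8333)) / 5 = 30.8333/5 = 6.1667

S is symmetric (S[j,i] = S[i,j]). Assembling:

S = [[6.1667, -0.4333],
 [-0.4333, 6.1667]]
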